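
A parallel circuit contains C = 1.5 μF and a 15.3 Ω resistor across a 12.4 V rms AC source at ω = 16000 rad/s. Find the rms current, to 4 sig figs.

X_C = 1/(ωC) = 41.67 Ω
Parallel: admittances add. Y = 1/R + jωC
Y = (0.06536 + j0.02400) S
|Y| = 0.06963 S → |Z| = 1/|Y| = 14.36 Ω, ∠Z = −∠Y = -20.16°
I = V/|Z| = 12.4/14.36 = 863.4 mA

863.4 mA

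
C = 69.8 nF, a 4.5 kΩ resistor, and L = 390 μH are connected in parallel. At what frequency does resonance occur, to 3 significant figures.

ω₀ = 1/√(LC) = 1/√(0.00039 × 6.98e-08) = 191700 rad/s
f₀ = ω₀/(2π) = 30.5 kHz

30.5 kHz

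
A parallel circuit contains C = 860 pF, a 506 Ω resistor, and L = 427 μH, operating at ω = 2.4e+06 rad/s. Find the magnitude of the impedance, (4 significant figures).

443.2 Ω

X_L = ωL = 1025 Ω
X_C = 1/(ωC) = 484.5 Ω
Parallel: admittances add. Y = 1/R + 1/(jωL) + jωC
Y = (0.001976 + j0.001088) S
|Y| = 0.002256 S → |Z| = 1/|Y| = 443.2 Ω, ∠Z = −∠Y = -28.84°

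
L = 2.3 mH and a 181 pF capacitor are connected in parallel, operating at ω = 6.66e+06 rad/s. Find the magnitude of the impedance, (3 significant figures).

877 Ω

X_L = ωL = 15300 Ω
X_C = 1/(ωC) = 830 Ω
Parallel: admittances add. Y = 1/(jωL) + jωC
Y = (0 + j0.00114) S
|Y| = 0.00114 S → |Z| = 1/|Y| = 877 Ω, ∠Z = −∠Y = -90.0°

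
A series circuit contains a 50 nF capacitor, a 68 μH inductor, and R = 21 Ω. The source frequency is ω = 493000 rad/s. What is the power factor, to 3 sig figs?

0.948

X_L = ωL = 33.5 Ω
X_C = 1/(ωC) = 40.6 Ω
Net reactance X = X_L − X_C = -7.04 Ω
Z = 21.0 − j7.04 Ω
|Z| = √(21.0² + 7.04²) = 22.1 Ω
∠Z = arctan(-7.04/21.0) = -18.5°
cos φ = cos(-18.5°) = 0.948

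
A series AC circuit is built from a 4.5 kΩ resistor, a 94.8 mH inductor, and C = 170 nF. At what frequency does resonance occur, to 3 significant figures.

ω₀ = 1/√(LC) = 1/√(0.0948 × 1.7e-07) = 7877 rad/s
f₀ = ω₀/(2π) = 1.25 kHz

1.25 kHz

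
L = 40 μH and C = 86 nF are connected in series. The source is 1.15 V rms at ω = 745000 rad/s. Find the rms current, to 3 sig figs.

81.0 mA

X_L = ωL = 29.8 Ω
X_C = 1/(ωC) = 15.6 Ω
Net reactance X = X_L − X_C = 14.2 Ω
Z = j14.2 Ω
|Z| = √(0² + 14.2²) = 14.2 Ω
I = V/|Z| = 1.15/14.2 = 81.0 mA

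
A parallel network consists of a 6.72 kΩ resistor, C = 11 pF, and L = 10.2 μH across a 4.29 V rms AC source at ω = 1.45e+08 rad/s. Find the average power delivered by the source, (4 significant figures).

2.739 mW

X_L = ωL = 1479 Ω
X_C = 1/(ωC) = 627.0 Ω
Parallel: admittances add. Y = 1/R + 1/(jωL) + jωC
Y = (0.0001488 + j0.0009189) S
|Y| = 0.0009308 S → |Z| = 1/|Y| = 1074 Ω, ∠Z = −∠Y = -80.80°
I = V/|Z| = 3.993 mA
P = VI cos φ = 4.29 × 0.003993 × cos(-80.80°) = 2.739 mW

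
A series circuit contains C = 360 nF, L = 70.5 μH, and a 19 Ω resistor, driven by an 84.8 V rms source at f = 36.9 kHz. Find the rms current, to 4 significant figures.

ω = 2πf = 231800 rad/s
X_L = ωL = 16.35 Ω
X_C = 1/(ωC) = 11.98 Ω
Net reactance X = X_L − X_C = 4.364 Ω
Z = 19.00 + j4.364 Ω
|Z| = √(19.00² + 4.364²) = 19.49 Ω
I = V/|Z| = 84.8/19.49 = 4.350 A

4.350 A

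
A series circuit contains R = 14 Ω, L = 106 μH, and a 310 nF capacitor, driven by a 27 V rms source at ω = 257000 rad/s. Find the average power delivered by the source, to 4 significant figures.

X_L = ωL = 27.24 Ω
X_C = 1/(ωC) = 12.55 Ω
Net reactance X = X_L − X_C = 14.69 Ω
Z = 14.00 + j14.69 Ω
|Z| = √(14.00² + 14.69²) = 20.29 Ω
∠Z = arctan(14.69/14.00) = 46.38°
I = V/|Z| = 1.331 A
P = VI cos φ = 27 × 1.331 × cos(46.38°) = 24.78 W

24.78 W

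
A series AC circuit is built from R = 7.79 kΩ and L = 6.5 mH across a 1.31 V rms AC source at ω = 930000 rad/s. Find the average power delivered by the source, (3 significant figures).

X_L = ωL = 6040 Ω
Z = 7790 + j6040 Ω
|Z| = √(7790² + 6040²) = 9860 Ω
∠Z = arctan(6040/7790) = 37.8°
I = V/|Z| = 133 μA
P = VI cos φ = 1.31 × 0.000133 × cos(37.8°) = 137 μW

137 μW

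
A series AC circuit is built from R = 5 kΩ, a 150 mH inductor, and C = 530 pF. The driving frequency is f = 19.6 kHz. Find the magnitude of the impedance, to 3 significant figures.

5910 Ω

ω = 2πf = 123200 rad/s
X_L = ωL = 18500 Ω
X_C = 1/(ωC) = 15300 Ω
Net reactance X = X_L − X_C = 3150 Ω
Z = 5000 + j3150 Ω
|Z| = √(5000² + 3150²) = 5910 Ω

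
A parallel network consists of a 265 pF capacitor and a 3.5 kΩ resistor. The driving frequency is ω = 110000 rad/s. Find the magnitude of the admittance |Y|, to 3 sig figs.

287 μS

X_C = 1/(ωC) = 34300 Ω
Parallel: admittances add. Y = 1/R + jωC
Y = (0.000286 + j2.92e-05) S
|Y| = 0.000287 S → |Z| = 1/|Y| = 3480 Ω, ∠Z = −∠Y = -5.83°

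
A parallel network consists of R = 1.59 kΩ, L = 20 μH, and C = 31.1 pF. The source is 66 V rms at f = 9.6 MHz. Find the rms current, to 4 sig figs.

ω = 2πf = 6.032e+07 rad/s
X_L = ωL = 1206 Ω
X_C = 1/(ωC) = 533.1 Ω
Parallel: admittances add. Y = 1/R + 1/(jωL) + jωC
Y = (0.0006289 + j0.001047) S
|Y| = 0.001221 S → |Z| = 1/|Y| = 818.8 Ω, ∠Z = −∠Y = -59.01°
I = V/|Z| = 66/818.8 = 80.61 mA

80.61 mA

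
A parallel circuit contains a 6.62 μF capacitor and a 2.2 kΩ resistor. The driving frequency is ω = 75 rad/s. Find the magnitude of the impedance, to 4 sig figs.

1486 Ω

X_C = 1/(ωC) = 2014 Ω
Parallel: admittances add. Y = 1/R + jωC
Y = (0.0004545 + j0.0004965) S
|Y| = 0.0006731 S → |Z| = 1/|Y| = 1486 Ω, ∠Z = −∠Y = -47.53°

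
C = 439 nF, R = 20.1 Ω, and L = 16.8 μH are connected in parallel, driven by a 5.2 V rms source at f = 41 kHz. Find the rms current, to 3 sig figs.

666 mA

ω = 2πf = 257600 rad/s
X_L = ωL = 4.33 Ω
X_C = 1/(ωC) = 8.84 Ω
Parallel: admittances add. Y = 1/R + 1/(jωL) + jωC
Y = (0.0498 − j0.118) S
|Y| = 0.128 S → |Z| = 1/|Y| = 7.81 Ω, ∠Z = −∠Y = 67.1°
I = V/|Z| = 5.2/7.81 = 666 mA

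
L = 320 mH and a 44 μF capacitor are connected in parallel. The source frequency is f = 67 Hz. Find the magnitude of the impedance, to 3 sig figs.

ω = 2πf = 421.0 rad/s
X_L = ωL = 135 Ω
X_C = 1/(ωC) = 54.0 Ω
Parallel: admittances add. Y = 1/(jωL) + jωC
Y = (0 + j0.0111) S
|Y| = 0.0111 S → |Z| = 1/|Y| = 90.1 Ω, ∠Z = −∠Y = -90.0°

90.1 Ω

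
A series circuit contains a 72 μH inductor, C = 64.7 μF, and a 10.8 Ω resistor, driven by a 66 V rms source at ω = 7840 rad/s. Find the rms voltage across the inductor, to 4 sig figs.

X_L = ωL = 0.5645 Ω
X_C = 1/(ωC) = 1.971 Ω
Net reactance X = X_L − X_C = -1.407 Ω
Z = 10.80 − j1.407 Ω
|Z| = √(10.80² + 1.407²) = 10.89 Ω
I = V/|Z| = 6.060 A
V_L = I·|Z_L| = 6.060 × 0.5645 = 3.421 V

3.421 V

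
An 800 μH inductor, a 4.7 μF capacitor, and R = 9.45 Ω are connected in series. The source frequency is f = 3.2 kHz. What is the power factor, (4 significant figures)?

0.8642

ω = 2πf = 20110 rad/s
X_L = ωL = 16.08 Ω
X_C = 1/(ωC) = 10.58 Ω
Net reactance X = X_L − X_C = 5.503 Ω
Z = 9.450 + j5.503 Ω
|Z| = √(9.450² + 5.503²) = 10.94 Ω
∠Z = arctan(5.503/9.450) = 30.21°
cos φ = cos(30.21°) = 0.8642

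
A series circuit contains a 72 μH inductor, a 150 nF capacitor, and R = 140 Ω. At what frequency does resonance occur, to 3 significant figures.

ω₀ = 1/√(LC) = 1/√(7.2e-05 × 1.5e-07) = 304300 rad/s
f₀ = ω₀/(2π) = 48.4 kHz

48.4 kHz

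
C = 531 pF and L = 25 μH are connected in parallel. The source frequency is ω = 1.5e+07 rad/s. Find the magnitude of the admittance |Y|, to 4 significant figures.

X_L = ωL = 375.0 Ω
X_C = 1/(ωC) = 125.5 Ω
Parallel: admittances add. Y = 1/(jωL) + jωC
Y = (0 + j0.005298) S
|Y| = 0.005298 S → |Z| = 1/|Y| = 188.7 Ω, ∠Z = −∠Y = -90.00°

5.298 mS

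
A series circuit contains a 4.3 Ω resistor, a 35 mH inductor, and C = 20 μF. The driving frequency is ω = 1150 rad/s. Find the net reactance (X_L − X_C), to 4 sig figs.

-3.228 Ω

X_L = ωL = 40.25 Ω
X_C = 1/(ωC) = 43.48 Ω
X = 40.25 − 43.48 = -3.228 Ω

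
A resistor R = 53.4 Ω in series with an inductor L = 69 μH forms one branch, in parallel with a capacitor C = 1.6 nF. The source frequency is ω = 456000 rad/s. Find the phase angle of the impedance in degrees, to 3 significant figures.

X_L = ωL = 31.5 Ω
X_C = 1/(ωC) = 1370 Ω
Branch 1 (R+jX_L): Z₁ = 53.4 + j31.5 Ω, |Z₁| = 62.0 Ω
Branch 2 (−jX_C): Z₂ = −j1370 Ω
Parallel: Z = Z₁Z₂/(Z₁+Z₂), |Z| = 63.4 Ω, ∠Z = 28.2°

28.2°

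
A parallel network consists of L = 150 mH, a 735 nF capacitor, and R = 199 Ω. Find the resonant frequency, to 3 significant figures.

479 Hz

ω₀ = 1/√(LC) = 1/√(0.15 × 7.35e-07) = 3012 rad/s
f₀ = ω₀/(2π) = 479 Hz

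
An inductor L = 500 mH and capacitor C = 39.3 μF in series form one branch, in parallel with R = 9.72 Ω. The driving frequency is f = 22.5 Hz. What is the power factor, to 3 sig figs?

ω = 2πf = 141.4 rad/s
X_L = ωL = 70.7 Ω
X_C = 1/(ωC) = 180 Ω
Branch 1: Z₁ = R = 9.72 Ω
Branch 2 (series LC): Z₂ = j(X_L − X_C) = −j109 Ω
Parallel: Z = Z₁Z₂/(Z₁+Z₂), |Z| = 9.68 Ω, ∠Z = -5.08°
cos φ = cos(-5.08°) = 0.996

0.996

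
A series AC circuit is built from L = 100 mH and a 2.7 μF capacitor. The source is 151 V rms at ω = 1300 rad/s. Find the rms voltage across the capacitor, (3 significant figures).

278 V

X_L = ωL = 130 Ω
X_C = 1/(ωC) = 285 Ω
Net reactance X = X_L − X_C = -155 Ω
Z = − j155 Ω
|Z| = √(0² + 155²) = 155 Ω
I = V/|Z| = 975 mA
V_C = I·|Z_C| = 0.975 × 285 = 278 V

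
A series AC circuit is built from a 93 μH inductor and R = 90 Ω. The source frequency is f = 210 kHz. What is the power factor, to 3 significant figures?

ω = 2πf = 1.319e+06 rad/s
X_L = ωL = 123 Ω
Z = 90.0 + j123 Ω
|Z| = √(90.0² + 123²) = 152 Ω
∠Z = arctan(123/90.0) = 53.7°
cos φ = cos(53.7°) = 0.591

0.591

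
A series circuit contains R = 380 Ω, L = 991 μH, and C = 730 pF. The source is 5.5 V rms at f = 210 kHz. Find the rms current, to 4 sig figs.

ω = 2πf = 1.319e+06 rad/s
X_L = ωL = 1308 Ω
X_C = 1/(ωC) = 1038 Ω
Net reactance X = X_L − X_C = 269.4 Ω
Z = 380.0 + j269.4 Ω
|Z| = √(380.0² + 269.4²) = 465.8 Ω
I = V/|Z| = 5.5/465.8 = 11.81 mA

11.81 mA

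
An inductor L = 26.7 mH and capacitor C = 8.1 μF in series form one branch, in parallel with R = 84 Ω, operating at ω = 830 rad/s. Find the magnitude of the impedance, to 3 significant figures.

X_L = ωL = 22.2 Ω
X_C = 1/(ωC) = 149 Ω
Branch 1: Z₁ = R = 84.0 Ω
Branch 2 (series LC): Z₂ = j(X_L − X_C) = −j127 Ω
Parallel: Z = Z₁Z₂/(Z₁+Z₂), |Z| = 70.0 Ω, ∠Z = -33.6°

70.0 Ω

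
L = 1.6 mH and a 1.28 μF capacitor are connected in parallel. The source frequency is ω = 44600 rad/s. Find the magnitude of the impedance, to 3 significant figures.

23.2 Ω

X_L = ωL = 71.4 Ω
X_C = 1/(ωC) = 17.5 Ω
Parallel: admittances add. Y = 1/(jωL) + jωC
Y = (0 + j0.0431) S
|Y| = 0.0431 S → |Z| = 1/|Y| = 23.2 Ω, ∠Z = −∠Y = -90.0°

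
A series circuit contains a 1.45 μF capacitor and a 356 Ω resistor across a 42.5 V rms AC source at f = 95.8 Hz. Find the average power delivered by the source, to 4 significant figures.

446.7 mW

ω = 2πf = 601.9 rad/s
X_C = 1/(ωC) = 1146 Ω
Z = 356.0 − j1146 Ω
|Z| = √(356.0² + 1146²) = 1200 Ω
∠Z = arctan(-1146/356.0) = -72.74°
I = V/|Z| = 35.42 mA
P = VI cos φ = 42.5 × 0.03542 × cos(-72.74°) = 446.7 mW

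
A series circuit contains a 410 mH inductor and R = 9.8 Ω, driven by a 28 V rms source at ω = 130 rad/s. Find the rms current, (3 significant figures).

X_L = ωL = 53.3 Ω
Z = 9.80 + j53.3 Ω
|Z| = √(9.80² + 53.3²) = 54.2 Ω
I = V/|Z| = 28/54.2 = 517 mA

517 mA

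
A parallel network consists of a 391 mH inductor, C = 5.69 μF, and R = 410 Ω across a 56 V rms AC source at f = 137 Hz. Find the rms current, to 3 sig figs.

ω = 2πf = 860.8 rad/s
X_L = ωL = 337 Ω
X_C = 1/(ωC) = 204 Ω
Parallel: admittances add. Y = 1/R + 1/(jωL) + jωC
Y = (0.00244 + j0.00193) S
|Y| = 0.00311 S → |Z| = 1/|Y| = 322 Ω, ∠Z = −∠Y = -38.3°
I = V/|Z| = 56/322 = 174 mA

174 mA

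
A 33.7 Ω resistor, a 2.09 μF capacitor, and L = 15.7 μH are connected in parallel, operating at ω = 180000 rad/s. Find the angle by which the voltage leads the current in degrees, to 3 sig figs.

-37.0°

X_L = ωL = 2.83 Ω
X_C = 1/(ωC) = 2.66 Ω
Parallel: admittances add. Y = 1/R + 1/(jωL) + jωC
Y = (0.0297 + j0.0223) S
|Y| = 0.0371 S → |Z| = 1/|Y| = 26.9 Ω, ∠Z = −∠Y = -37.0°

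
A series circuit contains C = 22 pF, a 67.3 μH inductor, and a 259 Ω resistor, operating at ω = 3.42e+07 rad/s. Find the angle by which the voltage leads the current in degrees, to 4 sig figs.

X_L = ωL = 2302 Ω
X_C = 1/(ωC) = 1329 Ω
Net reactance X = X_L − X_C = 972.6 Ω
Z = 259.0 + j972.6 Ω
|Z| = √(259.0² + 972.6²) = 1006 Ω
∠Z = arctan(972.6/259.0) = 75.09°

75.09°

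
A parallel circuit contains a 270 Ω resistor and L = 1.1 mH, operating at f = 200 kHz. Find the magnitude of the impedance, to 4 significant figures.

ω = 2πf = 1.257e+06 rad/s
X_L = ωL = 1382 Ω
Parallel: admittances add. Y = 1/R + 1/(jωL)
Y = (0.003704 − j0.0007234) S
|Y| = 0.003774 S → |Z| = 1/|Y| = 265.0 Ω, ∠Z = −∠Y = 11.05°

265.0 Ω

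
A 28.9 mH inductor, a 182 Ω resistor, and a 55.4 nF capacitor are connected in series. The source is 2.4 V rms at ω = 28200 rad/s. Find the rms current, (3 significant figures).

X_L = ωL = 815 Ω
X_C = 1/(ωC) = 640 Ω
Net reactance X = X_L − X_C = 175 Ω
Z = 182 + j175 Ω
|Z| = √(182² + 175²) = 252 Ω
I = V/|Z| = 2.4/252 = 9.51 mA

9.51 mA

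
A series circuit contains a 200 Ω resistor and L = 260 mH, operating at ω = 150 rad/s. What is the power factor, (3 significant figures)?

0.982

X_L = ωL = 39.0 Ω
Z = 200 + j39.0 Ω
|Z| = √(200² + 39.0²) = 204 Ω
∠Z = arctan(39.0/200) = 11.0°
cos φ = cos(11.0°) = 0.982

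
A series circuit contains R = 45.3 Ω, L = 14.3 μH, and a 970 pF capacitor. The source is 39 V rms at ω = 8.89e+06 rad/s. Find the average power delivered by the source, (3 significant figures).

X_L = ωL = 127 Ω
X_C = 1/(ωC) = 116 Ω
Net reactance X = X_L − X_C = 11.2 Ω
Z = 45.3 + j11.2 Ω
|Z| = √(45.3² + 11.2²) = 46.7 Ω
∠Z = arctan(11.2/45.3) = 13.8°
I = V/|Z| = 836 mA
P = VI cos φ = 39 × 0.836 × cos(13.8°) = 31.7 W

31.7 W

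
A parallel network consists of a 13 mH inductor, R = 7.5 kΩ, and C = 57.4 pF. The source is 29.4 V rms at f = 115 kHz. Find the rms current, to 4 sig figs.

4.361 mA

ω = 2πf = 722600 rad/s
X_L = ωL = 9393 Ω
X_C = 1/(ωC) = 24110 Ω
Parallel: admittances add. Y = 1/R + 1/(jωL) + jωC
Y = (0.0001333 − j6.498e-05) S
|Y| = 0.0001483 S → |Z| = 1/|Y| = 6742 Ω, ∠Z = −∠Y = 25.98°
I = V/|Z| = 29.4/6742 = 4.361 mA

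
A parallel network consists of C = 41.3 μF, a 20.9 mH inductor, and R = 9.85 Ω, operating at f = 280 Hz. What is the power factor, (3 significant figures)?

0.913

ω = 2πf = 1759 rad/s
X_L = ωL = 36.8 Ω
X_C = 1/(ωC) = 13.8 Ω
Parallel: admittances add. Y = 1/R + 1/(jωL) + jωC
Y = (0.102 + j0.0455) S
|Y| = 0.111 S → |Z| = 1/|Y| = 8.99 Ω, ∠Z = −∠Y = -24.1°
cos φ = cos(-24.1°) = 0.913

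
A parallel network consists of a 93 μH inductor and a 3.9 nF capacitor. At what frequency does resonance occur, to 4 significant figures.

ω₀ = 1/√(LC) = 1/√(9.3e-05 × 3.9e-09) = 1.66e+06 rad/s
f₀ = ω₀/(2π) = 264.3 kHz

264.3 kHz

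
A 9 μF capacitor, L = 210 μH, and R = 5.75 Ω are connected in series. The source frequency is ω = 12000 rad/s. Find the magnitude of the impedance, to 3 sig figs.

8.86 Ω

X_L = ωL = 2.52 Ω
X_C = 1/(ωC) = 9.26 Ω
Net reactance X = X_L − X_C = -6.74 Ω
Z = 5.75 − j6.74 Ω
|Z| = √(5.75² + 6.74²) = 8.86 Ω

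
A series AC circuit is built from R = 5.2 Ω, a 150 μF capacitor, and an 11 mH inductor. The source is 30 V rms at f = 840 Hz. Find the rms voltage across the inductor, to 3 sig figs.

30.5 V

ω = 2πf = 5278 rad/s
X_L = ωL = 58.1 Ω
X_C = 1/(ωC) = 1.26 Ω
Net reactance X = X_L − X_C = 56.8 Ω
Z = 5.20 + j56.8 Ω
|Z| = √(5.20² + 56.8²) = 57.0 Ω
I = V/|Z| = 526 mA
V_L = I·|Z_L| = 0.526 × 58.1 = 30.5 V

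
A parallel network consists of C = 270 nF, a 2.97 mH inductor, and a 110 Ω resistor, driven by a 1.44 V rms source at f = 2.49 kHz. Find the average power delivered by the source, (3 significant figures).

ω = 2πf = 15650 rad/s
X_L = ωL = 46.5 Ω
X_C = 1/(ωC) = 237 Ω
Parallel: admittances add. Y = 1/R + 1/(jωL) + jωC
Y = (0.00909 − j0.0173) S
|Y| = 0.0195 S → |Z| = 1/|Y| = 51.2 Ω, ∠Z = −∠Y = 62.3°
I = V/|Z| = 28.1 mA
P = VI cos φ = 1.44 × 0.0281 × cos(62.3°) = 18.9 mW

18.9 mW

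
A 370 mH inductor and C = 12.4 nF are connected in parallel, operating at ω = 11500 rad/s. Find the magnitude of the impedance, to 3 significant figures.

X_L = ωL = 4260 Ω
X_C = 1/(ωC) = 7010 Ω
Parallel: admittances add. Y = 1/(jωL) + jωC
Y = (0 − j9.24e-05) S
|Y| = 9.24e-05 S → |Z| = 1/|Y| = 10800 Ω, ∠Z = −∠Y = 90.0°

10800 Ω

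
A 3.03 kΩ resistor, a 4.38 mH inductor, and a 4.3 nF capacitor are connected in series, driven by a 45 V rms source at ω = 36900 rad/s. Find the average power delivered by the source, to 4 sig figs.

130.9 mW

X_L = ωL = 161.6 Ω
X_C = 1/(ωC) = 6302 Ω
Net reactance X = X_L − X_C = -6141 Ω
Z = 3030 − j6141 Ω
|Z| = √(3030² + 6141²) = 6848 Ω
∠Z = arctan(-6141/3030) = -63.74°
I = V/|Z| = 6.572 mA
P = VI cos φ = 45 × 0.006572 × cos(-63.74°) = 130.9 mW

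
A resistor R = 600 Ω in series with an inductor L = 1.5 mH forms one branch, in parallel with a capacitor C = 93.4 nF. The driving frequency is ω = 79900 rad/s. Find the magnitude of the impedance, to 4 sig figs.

X_L = ωL = 119.9 Ω
X_C = 1/(ωC) = 134.0 Ω
Branch 1 (R+jX_L): Z₁ = 600.0 + j119.9 Ω, |Z₁| = 611.9 Ω
Branch 2 (−jX_C): Z₂ = −j134.0 Ω
Parallel: Z = Z₁Z₂/(Z₁+Z₂), |Z| = 136.6 Ω, ∠Z = -77.35°

136.6 Ω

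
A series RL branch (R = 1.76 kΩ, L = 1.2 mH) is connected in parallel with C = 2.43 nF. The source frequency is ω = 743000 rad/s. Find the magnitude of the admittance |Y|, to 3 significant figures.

1.64 mS

X_L = ωL = 892 Ω
X_C = 1/(ωC) = 554 Ω
Branch 1 (R+jX_L): Z₁ = 1760 + j892 Ω, |Z₁| = 1970 Ω
Branch 2 (−jX_C): Z₂ = −j554 Ω
Parallel: Z = Z₁Z₂/(Z₁+Z₂), |Z| = 610 Ω, ∠Z = -74.0°
|Y| = 1/|Z| = 1.64 mS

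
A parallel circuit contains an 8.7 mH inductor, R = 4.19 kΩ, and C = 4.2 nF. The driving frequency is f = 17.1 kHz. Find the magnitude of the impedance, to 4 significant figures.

1508 Ω

ω = 2πf = 107400 rad/s
X_L = ωL = 934.7 Ω
X_C = 1/(ωC) = 2216 Ω
Parallel: admittances add. Y = 1/R + 1/(jωL) + jωC
Y = (0.0002387 − j0.0006185) S
|Y| = 0.0006630 S → |Z| = 1/|Y| = 1508 Ω, ∠Z = −∠Y = 68.90°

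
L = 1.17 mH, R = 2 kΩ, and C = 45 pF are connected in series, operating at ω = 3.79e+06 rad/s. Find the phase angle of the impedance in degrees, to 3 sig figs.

-35.5°

X_L = ωL = 4430 Ω
X_C = 1/(ωC) = 5860 Ω
Net reactance X = X_L − X_C = -1430 Ω
Z = 2000 − j1430 Ω
|Z| = √(2000² + 1430²) = 2460 Ω
∠Z = arctan(-1430/2000) = -35.5°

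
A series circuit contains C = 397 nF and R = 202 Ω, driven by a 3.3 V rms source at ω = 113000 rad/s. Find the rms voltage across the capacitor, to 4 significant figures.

X_C = 1/(ωC) = 22.29 Ω
Z = 202.0 − j22.29 Ω
|Z| = √(202.0² + 22.29²) = 203.2 Ω
I = V/|Z| = 16.24 mA
V_C = I·|Z_C| = 0.01624 × 22.29 = 0.3620 V

0.3620 V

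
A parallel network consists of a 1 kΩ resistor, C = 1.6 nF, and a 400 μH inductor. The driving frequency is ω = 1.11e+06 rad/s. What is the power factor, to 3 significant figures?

0.903

X_L = ωL = 444 Ω
X_C = 1/(ωC) = 563 Ω
Parallel: admittances add. Y = 1/R + 1/(jωL) + jωC
Y = (0.00100 − j0.000476) S
|Y| = 0.00111 S → |Z| = 1/|Y| = 903 Ω, ∠Z = −∠Y = 25.5°
cos φ = cos(25.5°) = 0.903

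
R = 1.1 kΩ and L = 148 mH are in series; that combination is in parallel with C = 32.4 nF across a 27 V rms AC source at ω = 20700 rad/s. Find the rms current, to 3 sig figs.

X_L = ωL = 3060 Ω
X_C = 1/(ωC) = 1490 Ω
Branch 1 (R+jX_L): Z₁ = 1100 + j3060 Ω, |Z₁| = 3260 Ω
Branch 2 (−jX_C): Z₂ = −j1490 Ω
Parallel: Z = Z₁Z₂/(Z₁+Z₂), |Z| = 2530 Ω, ∠Z = -74.8°
I = V/|Z| = 27/2530 = 10.7 mA

10.7 mA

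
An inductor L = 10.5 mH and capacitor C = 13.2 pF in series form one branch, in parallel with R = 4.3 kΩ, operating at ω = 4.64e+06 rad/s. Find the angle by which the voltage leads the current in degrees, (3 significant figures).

7.56°

X_L = ωL = 48700 Ω
X_C = 1/(ωC) = 16300 Ω
Branch 1: Z₁ = R = 4300 Ω
Branch 2 (series LC): Z₂ = j(X_L − X_C) = j32400 Ω
Parallel: Z = Z₁Z₂/(Z₁+Z₂), |Z| = 4260 Ω, ∠Z = 7.56°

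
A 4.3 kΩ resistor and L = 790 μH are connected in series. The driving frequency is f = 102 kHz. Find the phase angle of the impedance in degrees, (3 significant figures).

6.72°

ω = 2πf = 640900 rad/s
X_L = ωL = 506 Ω
Z = 4300 + j506 Ω
|Z| = √(4300² + 506²) = 4330 Ω
∠Z = arctan(506/4300) = 6.72°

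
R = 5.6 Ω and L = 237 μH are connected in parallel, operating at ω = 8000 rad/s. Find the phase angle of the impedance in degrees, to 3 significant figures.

71.3°

X_L = ωL = 1.90 Ω
Parallel: admittances add. Y = 1/R + 1/(jωL)
Y = (0.179 − j0.527) S
|Y| = 0.557 S → |Z| = 1/|Y| = 1.80 Ω, ∠Z = −∠Y = 71.3°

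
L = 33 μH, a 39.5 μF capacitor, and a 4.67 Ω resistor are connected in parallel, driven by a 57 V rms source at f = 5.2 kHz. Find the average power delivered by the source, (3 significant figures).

696 W

ω = 2πf = 32670 rad/s
X_L = ωL = 1.08 Ω
X_C = 1/(ωC) = 0.775 Ω
Parallel: admittances add. Y = 1/R + 1/(jωL) + jωC
Y = (0.214 + j0.363) S
|Y| = 0.422 S → |Z| = 1/|Y| = 2.37 Ω, ∠Z = −∠Y = -59.5°
I = V/|Z| = 24.0 A
P = VI cos φ = 57 × 24.0 × cos(-59.5°) = 696 W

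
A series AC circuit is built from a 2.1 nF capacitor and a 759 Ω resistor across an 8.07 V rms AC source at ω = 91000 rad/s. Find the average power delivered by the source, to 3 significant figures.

X_C = 1/(ωC) = 5230 Ω
Z = 759 − j5230 Ω
|Z| = √(759² + 5230²) = 5290 Ω
∠Z = arctan(-5230/759) = -81.7°
I = V/|Z| = 1.53 mA
P = VI cos φ = 8.07 × 0.00153 × cos(-81.7°) = 1.77 mW

1.77 mW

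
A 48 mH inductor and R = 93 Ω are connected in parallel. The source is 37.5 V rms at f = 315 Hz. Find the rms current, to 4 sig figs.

564.3 mA

ω = 2πf = 1979 rad/s
X_L = ωL = 95.00 Ω
Parallel: admittances add. Y = 1/R + 1/(jωL)
Y = (0.01075 − j0.01053) S
|Y| = 0.01505 S → |Z| = 1/|Y| = 66.46 Ω, ∠Z = −∠Y = 44.39°
I = V/|Z| = 37.5/66.46 = 564.3 mA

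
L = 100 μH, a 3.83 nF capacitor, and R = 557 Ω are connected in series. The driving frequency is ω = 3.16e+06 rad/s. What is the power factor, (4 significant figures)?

X_L = ωL = 316.0 Ω
X_C = 1/(ωC) = 82.63 Ω
Net reactance X = X_L − X_C = 233.4 Ω
Z = 557.0 + j233.4 Ω
|Z| = √(557.0² + 233.4²) = 603.9 Ω
∠Z = arctan(233.4/557.0) = 22.73°
cos φ = cos(22.73°) = 0.9223

0.9223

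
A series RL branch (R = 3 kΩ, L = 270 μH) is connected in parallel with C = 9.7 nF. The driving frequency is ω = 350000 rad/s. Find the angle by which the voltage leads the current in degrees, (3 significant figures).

X_L = ωL = 94.5 Ω
X_C = 1/(ωC) = 295 Ω
Branch 1 (R+jX_L): Z₁ = 3000 + j94.5 Ω, |Z₁| = 3000 Ω
Branch 2 (−jX_C): Z₂ = −j295 Ω
Parallel: Z = Z₁Z₂/(Z₁+Z₂), |Z| = 294 Ω, ∠Z = -84.4°

-84.4°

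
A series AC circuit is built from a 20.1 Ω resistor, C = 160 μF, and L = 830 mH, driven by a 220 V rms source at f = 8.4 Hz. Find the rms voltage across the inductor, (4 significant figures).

ω = 2πf = 52.78 rad/s
X_L = ωL = 43.81 Ω
X_C = 1/(ωC) = 118.4 Ω
Net reactance X = X_L − X_C = -74.61 Ω
Z = 20.10 − j74.61 Ω
|Z| = √(20.10² + 74.61²) = 77.27 Ω
I = V/|Z| = 2.847 A
V_L = I·|Z_L| = 2.847 × 43.81 = 124.7 V

124.7 V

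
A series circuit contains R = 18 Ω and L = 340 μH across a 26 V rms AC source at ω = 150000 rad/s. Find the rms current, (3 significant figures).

481 mA

X_L = ωL = 51.0 Ω
Z = 18.0 + j51.0 Ω
|Z| = √(18.0² + 51.0²) = 54.1 Ω
I = V/|Z| = 26/54.1 = 481 mA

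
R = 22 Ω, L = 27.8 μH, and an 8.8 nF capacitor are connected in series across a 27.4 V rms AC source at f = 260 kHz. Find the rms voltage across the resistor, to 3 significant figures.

ω = 2πf = 1.634e+06 rad/s
X_L = ωL = 45.4 Ω
X_C = 1/(ωC) = 69.6 Ω
Net reactance X = X_L − X_C = -24.1 Ω
Z = 22.0 − j24.1 Ω
|Z| = √(22.0² + 24.1²) = 32.7 Ω
I = V/|Z| = 839 mA
V_R = I·|Z_R| = 0.839 × 22.0 = 18.5 V

18.5 V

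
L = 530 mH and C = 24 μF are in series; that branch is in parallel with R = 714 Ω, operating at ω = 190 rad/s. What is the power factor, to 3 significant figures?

0.164

X_L = ωL = 101 Ω
X_C = 1/(ωC) = 219 Ω
Branch 1: Z₁ = R = 714 Ω
Branch 2 (series LC): Z₂ = j(X_L − X_C) = −j119 Ω
Parallel: Z = Z₁Z₂/(Z₁+Z₂), |Z| = 117 Ω, ∠Z = -80.6°
cos φ = cos(-80.6°) = 0.164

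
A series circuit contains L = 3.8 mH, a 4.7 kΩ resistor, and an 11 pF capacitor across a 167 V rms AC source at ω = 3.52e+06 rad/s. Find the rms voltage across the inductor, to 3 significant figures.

X_L = ωL = 13400 Ω
X_C = 1/(ωC) = 25800 Ω
Net reactance X = X_L − X_C = -12500 Ω
Z = 4700 − j12500 Ω
|Z| = √(4700² + 12500²) = 13300 Ω
I = V/|Z| = 12.5 mA
V_L = I·|Z_L| = 0.0125 × 13400 = 168 V

168 V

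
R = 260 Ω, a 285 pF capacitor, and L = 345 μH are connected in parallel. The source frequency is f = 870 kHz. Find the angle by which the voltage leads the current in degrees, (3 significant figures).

-15.0°

ω = 2πf = 5.466e+06 rad/s
X_L = ωL = 1890 Ω
X_C = 1/(ωC) = 642 Ω
Parallel: admittances add. Y = 1/R + 1/(jωL) + jωC
Y = (0.00385 + j0.00103) S
|Y| = 0.00398 S → |Z| = 1/|Y| = 251 Ω, ∠Z = −∠Y = -15.0°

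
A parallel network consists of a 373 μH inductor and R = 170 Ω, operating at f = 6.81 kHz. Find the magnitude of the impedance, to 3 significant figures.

ω = 2πf = 42790 rad/s
X_L = ωL = 16.0 Ω
Parallel: admittances add. Y = 1/R + 1/(jωL)
Y = (0.00588 − j0.0627) S
|Y| = 0.0629 S → |Z| = 1/|Y| = 15.9 Ω, ∠Z = −∠Y = 84.6°

15.9 Ω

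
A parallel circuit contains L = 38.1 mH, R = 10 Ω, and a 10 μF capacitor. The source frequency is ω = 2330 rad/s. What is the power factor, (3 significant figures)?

0.993

X_L = ωL = 88.8 Ω
X_C = 1/(ωC) = 42.9 Ω
Parallel: admittances add. Y = 1/R + 1/(jωL) + jωC
Y = (0.100 + j0.0120) S
|Y| = 0.101 S → |Z| = 1/|Y| = 9.93 Ω, ∠Z = −∠Y = -6.86°
cos φ = cos(-6.86°) = 0.993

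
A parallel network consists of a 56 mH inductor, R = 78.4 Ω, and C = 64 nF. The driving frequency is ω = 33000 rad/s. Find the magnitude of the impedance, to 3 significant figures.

X_L = ωL = 1850 Ω
X_C = 1/(ωC) = 473 Ω
Parallel: admittances add. Y = 1/R + 1/(jωL) + jωC
Y = (0.0128 + j0.00157) S
|Y| = 0.0129 S → |Z| = 1/|Y| = 77.8 Ω, ∠Z = −∠Y = -7.02°

77.8 Ω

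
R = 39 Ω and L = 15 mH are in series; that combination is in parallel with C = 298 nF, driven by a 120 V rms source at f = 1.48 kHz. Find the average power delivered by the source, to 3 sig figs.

ω = 2πf = 9299 rad/s
X_L = ωL = 139 Ω
X_C = 1/(ωC) = 361 Ω
Branch 1 (R+jX_L): Z₁ = 39.0 + j139 Ω, |Z₁| = 145 Ω
Branch 2 (−jX_C): Z₂ = −j361 Ω
Parallel: Z = Z₁Z₂/(Z₁+Z₂), |Z| = 233 Ω, ∠Z = 64.4°
I = V/|Z| = 516 mA
P = VI cos φ = 120 × 0.516 × cos(64.4°) = 26.8 W

26.8 W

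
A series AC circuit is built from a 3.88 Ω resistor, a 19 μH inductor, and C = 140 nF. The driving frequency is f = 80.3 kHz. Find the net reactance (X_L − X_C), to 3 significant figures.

ω = 2πf = 504500 rad/s
X_L = ωL = 9.59 Ω
X_C = 1/(ωC) = 14.2 Ω
X = 9.59 − 14.2 = -4.57 Ω

-4.57 Ω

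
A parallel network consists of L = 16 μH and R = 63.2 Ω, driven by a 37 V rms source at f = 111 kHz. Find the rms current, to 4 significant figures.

3.367 A

ω = 2πf = 697400 rad/s
X_L = ωL = 11.16 Ω
Parallel: admittances add. Y = 1/R + 1/(jωL)
Y = (0.01582 − j0.08961) S
|Y| = 0.09100 S → |Z| = 1/|Y| = 10.99 Ω, ∠Z = −∠Y = 79.99°
I = V/|Z| = 37/10.99 = 3.367 A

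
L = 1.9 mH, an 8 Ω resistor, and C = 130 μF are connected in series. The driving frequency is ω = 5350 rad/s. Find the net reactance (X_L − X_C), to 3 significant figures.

X_L = ωL = 10.2 Ω
X_C = 1/(ωC) = 1.44 Ω
X = 10.2 − 1.44 = 8.73 Ω

8.73 Ω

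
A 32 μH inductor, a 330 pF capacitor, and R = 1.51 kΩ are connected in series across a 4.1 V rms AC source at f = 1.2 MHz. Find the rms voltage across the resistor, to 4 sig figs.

ω = 2πf = 7.54e+06 rad/s
X_L = ωL = 241.3 Ω
X_C = 1/(ωC) = 401.9 Ω
Net reactance X = X_L − X_C = -160.6 Ω
Z = 1510 − j160.6 Ω
|Z| = √(1510² + 160.6²) = 1519 Ω
I = V/|Z| = 2.700 mA
V_R = I·|Z_R| = 0.002700 × 1510 = 4.077 V

4.077 V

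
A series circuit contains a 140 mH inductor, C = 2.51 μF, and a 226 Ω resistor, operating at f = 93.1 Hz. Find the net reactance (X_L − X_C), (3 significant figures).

-599 Ω

ω = 2πf = 585.0 rad/s
X_L = ωL = 81.9 Ω
X_C = 1/(ωC) = 681 Ω
X = 81.9 − 681 = -599 Ω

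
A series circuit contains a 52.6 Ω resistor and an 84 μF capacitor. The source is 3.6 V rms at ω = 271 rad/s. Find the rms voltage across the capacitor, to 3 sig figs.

2.31 V

X_C = 1/(ωC) = 43.9 Ω
Z = 52.6 − j43.9 Ω
|Z| = √(52.6² + 43.9²) = 68.5 Ω
I = V/|Z| = 52.5 mA
V_C = I·|Z_C| = 0.0525 × 43.9 = 2.31 V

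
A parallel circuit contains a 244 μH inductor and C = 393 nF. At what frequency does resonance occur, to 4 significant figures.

ω₀ = 1/√(LC) = 1/√(0.000244 × 3.93e-07) = 102100 rad/s
f₀ = ω₀/(2π) = 16.25 kHz

16.25 kHz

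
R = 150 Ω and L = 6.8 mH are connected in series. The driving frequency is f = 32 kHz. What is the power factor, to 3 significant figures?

ω = 2πf = 201100 rad/s
X_L = ωL = 1370 Ω
Z = 150 + j1370 Ω
|Z| = √(150² + 1370²) = 1380 Ω
∠Z = arctan(1370/150) = 83.7°
cos φ = cos(83.7°) = 0.109

0.109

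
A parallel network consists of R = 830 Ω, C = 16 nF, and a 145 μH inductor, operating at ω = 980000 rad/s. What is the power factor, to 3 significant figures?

0.138

X_L = ωL = 142 Ω
X_C = 1/(ωC) = 63.8 Ω
Parallel: admittances add. Y = 1/R + 1/(jωL) + jωC
Y = (0.00120 + j0.00864) S
|Y| = 0.00873 S → |Z| = 1/|Y| = 115 Ω, ∠Z = −∠Y = -82.1°
cos φ = cos(-82.1°) = 0.138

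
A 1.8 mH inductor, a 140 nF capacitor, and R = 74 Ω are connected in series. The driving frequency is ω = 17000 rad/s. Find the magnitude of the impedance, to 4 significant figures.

X_L = ωL = 30.60 Ω
X_C = 1/(ωC) = 420.2 Ω
Net reactance X = X_L − X_C = -389.6 Ω
Z = 74.00 − j389.6 Ω
|Z| = √(74.00² + 389.6²) = 396.5 Ω

396.5 Ω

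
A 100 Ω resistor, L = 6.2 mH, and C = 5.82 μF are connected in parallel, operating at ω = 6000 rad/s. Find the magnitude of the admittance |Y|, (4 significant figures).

X_L = ωL = 37.20 Ω
X_C = 1/(ωC) = 28.64 Ω
Parallel: admittances add. Y = 1/R + 1/(jωL) + jωC
Y = (0.01000 + j0.008038) S
|Y| = 0.01283 S → |Z| = 1/|Y| = 77.94 Ω, ∠Z = −∠Y = -38.79°

12.83 mS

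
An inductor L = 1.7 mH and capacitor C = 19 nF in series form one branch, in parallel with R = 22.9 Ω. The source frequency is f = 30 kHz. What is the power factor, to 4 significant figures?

0.8742

ω = 2πf = 188500 rad/s
X_L = ωL = 320.4 Ω
X_C = 1/(ωC) = 279.2 Ω
Branch 1: Z₁ = R = 22.90 Ω
Branch 2 (series LC): Z₂ = j(X_L − X_C) = j41.22 Ω
Parallel: Z = Z₁Z₂/(Z₁+Z₂), |Z| = 20.02 Ω, ∠Z = 29.05°
cos φ = cos(29.05°) = 0.8742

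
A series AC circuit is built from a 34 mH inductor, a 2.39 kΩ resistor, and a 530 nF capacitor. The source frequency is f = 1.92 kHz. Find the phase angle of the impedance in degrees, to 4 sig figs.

6.061°

ω = 2πf = 12060 rad/s
X_L = ωL = 410.2 Ω
X_C = 1/(ωC) = 156.4 Ω
Net reactance X = X_L − X_C = 253.8 Ω
Z = 2390 + j253.8 Ω
|Z| = √(2390² + 253.8²) = 2403 Ω
∠Z = arctan(253.8/2390) = 6.061°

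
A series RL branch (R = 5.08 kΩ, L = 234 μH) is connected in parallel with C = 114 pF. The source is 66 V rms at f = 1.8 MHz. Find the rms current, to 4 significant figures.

80.42 mA

ω = 2πf = 1.131e+07 rad/s
X_L = ωL = 2646 Ω
X_C = 1/(ωC) = 775.6 Ω
Branch 1 (R+jX_L): Z₁ = 5080 + j2646 Ω, |Z₁| = 5728 Ω
Branch 2 (−jX_C): Z₂ = −j775.6 Ω
Parallel: Z = Z₁Z₂/(Z₁+Z₂), |Z| = 820.7 Ω, ∠Z = -82.70°
I = V/|Z| = 66/820.7 = 80.42 mA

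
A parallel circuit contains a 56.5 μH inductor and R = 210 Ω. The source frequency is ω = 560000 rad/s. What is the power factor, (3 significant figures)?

0.149

X_L = ωL = 31.6 Ω
Parallel: admittances add. Y = 1/R + 1/(jωL)
Y = (0.00476 − j0.0316) S
|Y| = 0.0320 S → |Z| = 1/|Y| = 31.3 Ω, ∠Z = −∠Y = 81.4°
cos φ = cos(81.4°) = 0.149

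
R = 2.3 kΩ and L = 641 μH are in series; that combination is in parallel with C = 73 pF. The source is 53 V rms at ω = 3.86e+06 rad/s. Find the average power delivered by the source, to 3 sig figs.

566 mW

X_L = ωL = 2470 Ω
X_C = 1/(ωC) = 3550 Ω
Branch 1 (R+jX_L): Z₁ = 2300 + j2470 Ω, |Z₁| = 3380 Ω
Branch 2 (−jX_C): Z₂ = −j3550 Ω
Parallel: Z = Z₁Z₂/(Z₁+Z₂), |Z| = 4720 Ω, ∠Z = -17.9°
I = V/|Z| = 11.2 mA
P = VI cos φ = 53 × 0.0112 × cos(-17.9°) = 566 mW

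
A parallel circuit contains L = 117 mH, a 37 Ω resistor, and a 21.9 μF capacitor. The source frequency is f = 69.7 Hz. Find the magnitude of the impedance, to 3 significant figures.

ω = 2πf = 437.9 rad/s
X_L = ωL = 51.2 Ω
X_C = 1/(ωC) = 104 Ω
Parallel: admittances add. Y = 1/R + 1/(jωL) + jωC
Y = (0.0270 − j0.00993) S
|Y| = 0.0288 S → |Z| = 1/|Y| = 34.7 Ω, ∠Z = −∠Y = 20.2°

34.7 Ω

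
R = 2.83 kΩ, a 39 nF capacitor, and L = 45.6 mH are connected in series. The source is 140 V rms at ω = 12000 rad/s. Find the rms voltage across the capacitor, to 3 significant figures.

92.2 V

X_L = ωL = 547 Ω
X_C = 1/(ωC) = 2140 Ω
Net reactance X = X_L − X_C = -1590 Ω
Z = 2830 − j1590 Ω
|Z| = √(2830² + 1590²) = 3250 Ω
I = V/|Z| = 43.1 mA
V_C = I·|Z_C| = 0.0431 × 2140 = 92.2 V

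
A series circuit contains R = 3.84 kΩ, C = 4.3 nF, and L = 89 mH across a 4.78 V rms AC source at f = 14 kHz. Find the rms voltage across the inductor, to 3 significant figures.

ω = 2πf = 87960 rad/s
X_L = ωL = 7830 Ω
X_C = 1/(ωC) = 2640 Ω
Net reactance X = X_L − X_C = 5190 Ω
Z = 3840 + j5190 Ω
|Z| = √(3840² + 5190²) = 6450 Ω
I = V/|Z| = 741 μA
V_L = I·|Z_L| = 0.000741 × 7830 = 5.80 V

5.80 V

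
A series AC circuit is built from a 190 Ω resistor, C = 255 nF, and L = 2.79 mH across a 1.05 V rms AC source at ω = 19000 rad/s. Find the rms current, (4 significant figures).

X_L = ωL = 53.01 Ω
X_C = 1/(ωC) = 206.4 Ω
Net reactance X = X_L − X_C = -153.4 Ω
Z = 190.0 − j153.4 Ω
|Z| = √(190.0² + 153.4²) = 244.2 Ω
I = V/|Z| = 1.05/244.2 = 4.300 mA

4.300 mA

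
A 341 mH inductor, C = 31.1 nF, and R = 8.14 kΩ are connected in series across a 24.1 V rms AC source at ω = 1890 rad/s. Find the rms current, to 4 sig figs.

1.318 mA

X_L = ωL = 644.5 Ω
X_C = 1/(ωC) = 17010 Ω
Net reactance X = X_L − X_C = -16370 Ω
Z = 8140 − j16370 Ω
|Z| = √(8140² + 16370²) = 18280 Ω
I = V/|Z| = 24.1/18280 = 1.318 mA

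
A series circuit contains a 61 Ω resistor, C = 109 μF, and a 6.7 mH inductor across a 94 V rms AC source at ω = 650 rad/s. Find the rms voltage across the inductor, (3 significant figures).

X_L = ωL = 4.36 Ω
X_C = 1/(ωC) = 14.1 Ω
Net reactance X = X_L − X_C = -9.76 Ω
Z = 61.0 − j9.76 Ω
|Z| = √(61.0² + 9.76²) = 61.8 Ω
I = V/|Z| = 1.52 A
V_L = I·|Z_L| = 1.52 × 4.36 = 6.63 V

6.63 V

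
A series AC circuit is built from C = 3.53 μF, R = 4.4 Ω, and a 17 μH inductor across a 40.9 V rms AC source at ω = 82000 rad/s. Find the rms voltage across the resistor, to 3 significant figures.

37.0 V

X_L = ωL = 1.39 Ω
X_C = 1/(ωC) = 3.45 Ω
Net reactance X = X_L − X_C = -2.06 Ω
Z = 4.40 − j2.06 Ω
|Z| = √(4.40² + 2.06²) = 4.86 Ω
I = V/|Z| = 8.42 A
V_R = I·|Z_R| = 8.42 × 4.40 = 37.0 V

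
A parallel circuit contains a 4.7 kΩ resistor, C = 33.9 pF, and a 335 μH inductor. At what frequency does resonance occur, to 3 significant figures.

ω₀ = 1/√(LC) = 1/√(0.000335 × 3.39e-11) = 9.384e+06 rad/s
f₀ = ω₀/(2π) = 1.49 MHz

1.49 MHz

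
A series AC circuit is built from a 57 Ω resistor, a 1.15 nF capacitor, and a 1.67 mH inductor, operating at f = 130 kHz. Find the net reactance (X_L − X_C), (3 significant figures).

299 Ω

ω = 2πf = 816800 rad/s
X_L = ωL = 1360 Ω
X_C = 1/(ωC) = 1060 Ω
X = 1360 − 1060 = 299 Ω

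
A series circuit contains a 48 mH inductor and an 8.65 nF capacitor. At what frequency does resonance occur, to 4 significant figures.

7.811 kHz

ω₀ = 1/√(LC) = 1/√(0.048 × 8.65e-09) = 49080 rad/s
f₀ = ω₀/(2π) = 7.811 kHz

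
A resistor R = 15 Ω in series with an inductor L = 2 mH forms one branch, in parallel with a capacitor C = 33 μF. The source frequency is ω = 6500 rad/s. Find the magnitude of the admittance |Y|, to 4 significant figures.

185.5 mS

X_L = ωL = 13.00 Ω
X_C = 1/(ωC) = 4.662 Ω
Branch 1 (R+jX_L): Z₁ = 15.00 + j13.00 Ω, |Z₁| = 19.85 Ω
Branch 2 (−jX_C): Z₂ = −j4.662 Ω
Parallel: Z = Z₁Z₂/(Z₁+Z₂), |Z| = 5.392 Ω, ∠Z = -78.15°
|Y| = 1/|Z| = 185.5 mS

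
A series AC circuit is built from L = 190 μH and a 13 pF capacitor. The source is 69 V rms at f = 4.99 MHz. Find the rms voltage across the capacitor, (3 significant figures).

48.3 V

ω = 2πf = 3.135e+07 rad/s
X_L = ωL = 5960 Ω
X_C = 1/(ωC) = 2450 Ω
Net reactance X = X_L − X_C = 3500 Ω
Z = j3500 Ω
|Z| = √(0² + 3500²) = 3500 Ω
I = V/|Z| = 19.7 mA
V_C = I·|Z_C| = 0.0197 × 2450 = 48.3 V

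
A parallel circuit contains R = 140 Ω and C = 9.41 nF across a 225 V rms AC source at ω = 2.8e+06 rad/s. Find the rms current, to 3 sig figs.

6.14 A

X_C = 1/(ωC) = 38.0 Ω
Parallel: admittances add. Y = 1/R + jωC
Y = (0.00714 + j0.0263) S
|Y| = 0.0273 S → |Z| = 1/|Y| = 36.6 Ω, ∠Z = −∠Y = -74.8°
I = V/|Z| = 225/36.6 = 6.14 A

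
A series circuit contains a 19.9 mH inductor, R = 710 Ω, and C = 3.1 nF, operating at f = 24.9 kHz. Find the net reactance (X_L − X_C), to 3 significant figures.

ω = 2πf = 156500 rad/s
X_L = ωL = 3110 Ω
X_C = 1/(ωC) = 2060 Ω
X = 3110 − 2060 = 1050 Ω

1050 Ω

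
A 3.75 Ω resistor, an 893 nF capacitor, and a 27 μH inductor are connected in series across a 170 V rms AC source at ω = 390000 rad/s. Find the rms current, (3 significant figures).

19.9 A

X_L = ωL = 10.5 Ω
X_C = 1/(ωC) = 2.87 Ω
Net reactance X = X_L − X_C = 7.66 Ω
Z = 3.75 + j7.66 Ω
|Z| = √(3.75² + 7.66²) = 8.53 Ω
I = V/|Z| = 170/8.53 = 19.9 A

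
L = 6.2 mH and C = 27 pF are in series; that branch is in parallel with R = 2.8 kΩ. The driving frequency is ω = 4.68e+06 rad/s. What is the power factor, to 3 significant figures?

X_L = ωL = 29000 Ω
X_C = 1/(ωC) = 7910 Ω
Branch 1: Z₁ = R = 2800 Ω
Branch 2 (series LC): Z₂ = j(X_L − X_C) = j21100 Ω
Parallel: Z = Z₁Z₂/(Z₁+Z₂), |Z| = 2780 Ω, ∠Z = 7.56°
cos φ = cos(7.56°) = 0.991

0.991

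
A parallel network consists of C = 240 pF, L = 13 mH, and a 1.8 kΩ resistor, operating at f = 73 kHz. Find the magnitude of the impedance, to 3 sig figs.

1790 Ω

ω = 2πf = 458700 rad/s
X_L = ωL = 5960 Ω
X_C = 1/(ωC) = 9080 Ω
Parallel: admittances add. Y = 1/R + 1/(jωL) + jωC
Y = (0.000556 − j5.76e-05) S
|Y| = 0.000559 S → |Z| = 1/|Y| = 1790 Ω, ∠Z = −∠Y = 5.92°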